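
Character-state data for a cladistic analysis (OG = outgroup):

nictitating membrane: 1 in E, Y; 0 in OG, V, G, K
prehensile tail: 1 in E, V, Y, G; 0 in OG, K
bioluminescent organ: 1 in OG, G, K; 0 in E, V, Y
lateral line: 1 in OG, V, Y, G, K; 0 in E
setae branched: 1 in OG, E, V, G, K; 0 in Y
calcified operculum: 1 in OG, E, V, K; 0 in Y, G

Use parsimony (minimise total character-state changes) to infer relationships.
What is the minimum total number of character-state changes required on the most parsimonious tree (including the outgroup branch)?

7

Character polarity is set by the outgroup: the derived state is whichever differs from the outgroup's state, so for bioluminescent organ, lateral line, setae branched, calcified operculum the derived state is '0', and for the remaining characters it is '1'.
nictitating membrane: derived state '1' in E and Y only — synapomorphy for {E, Y}.
prehensile tail (derived state '1') is shared by E, G, V, and Y — a synapomorphy uniting that clade.
bioluminescent organ (derived state '0') is shared by E, V, and Y — a synapomorphy uniting that clade.
lateral line (derived state '0') is unique to E (autapomorphy; uninformative for grouping).
setae branched: derived state '0' in Y only — an autapomorphy, so it tells us nothing about relationships among taxa.
calcified operculum (state '0') occurs in G and Y but conflicts with the nesting implied by the other characters — most parsimoniously interpreted as homoplasy.
Most parsimonious ingroup topology: ((((E,Y),V),G),K).
Changes per character on this tree: nictitating membrane: 1; prehensile tail: 1; bioluminescent organ: 1; lateral line: 1; setae branched: 1; calcified operculum: 2.
Total = 7.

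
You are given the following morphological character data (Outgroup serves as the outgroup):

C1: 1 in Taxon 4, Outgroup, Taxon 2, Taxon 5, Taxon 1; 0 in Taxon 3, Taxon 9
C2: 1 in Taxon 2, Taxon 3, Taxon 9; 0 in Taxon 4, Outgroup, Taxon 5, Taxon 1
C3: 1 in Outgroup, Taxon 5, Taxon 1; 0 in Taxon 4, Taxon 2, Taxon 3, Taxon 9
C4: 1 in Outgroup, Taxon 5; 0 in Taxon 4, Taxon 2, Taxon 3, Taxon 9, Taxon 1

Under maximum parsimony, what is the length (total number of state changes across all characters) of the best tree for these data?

4

Character polarity is set by the outgroup: the derived state is whichever differs from the outgroup's state, so for C1, C3, C4 the derived state is '0', and for the remaining characters it is '1'.
Only Taxon 3 and Taxon 9 show the derived state '0' for C1, supporting them as a clade.
Only Taxon 2, Taxon 3, and Taxon 9 show the derived state '1' for C2, supporting them as a clade.
Only Taxon 2, Taxon 3, Taxon 4, and Taxon 9 show the derived state '0' for C3, supporting them as a clade.
C4 (derived state '0') is shared by Taxon 1, Taxon 2, Taxon 3, Taxon 4, and Taxon 9 — a synapomorphy uniting that clade.
Most parsimonious ingroup topology: (((((Taxon 9,Taxon 3),Taxon 2),Taxon 4),Taxon 1),Taxon 5).
Changes per character on this tree: C1: 1; C2: 1; C3: 1; C4: 1.
Total = 4.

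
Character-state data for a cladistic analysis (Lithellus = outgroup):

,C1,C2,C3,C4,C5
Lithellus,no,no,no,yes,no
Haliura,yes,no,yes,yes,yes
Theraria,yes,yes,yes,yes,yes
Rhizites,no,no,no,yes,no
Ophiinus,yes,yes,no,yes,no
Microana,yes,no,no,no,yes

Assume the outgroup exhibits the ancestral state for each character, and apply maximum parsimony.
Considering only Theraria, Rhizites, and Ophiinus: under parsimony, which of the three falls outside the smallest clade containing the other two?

Character polarity is set by the outgroup: the derived state is whichever differs from the outgroup's state, so for C4 the derived state is 'no', and for the remaining characters it is 'yes'.
Only Haliura, Microana, Ophiinus, and Theraria show the derived state 'yes' for C1, supporting them as a clade.
C2 groups Ophiinus and Theraria, which is incompatible with the clades supported by the remaining characters; treating it as convergent (homoplasy) costs fewer steps than any alternative tree.
Only Haliura and Theraria show the derived state 'yes' for C3, supporting them as a clade.
C4: derived state 'no' in Microana only — an autapomorphy, so it tells us nothing about relationships among taxa.
Only Haliura, Microana, and Theraria show the derived state 'yes' for C5, supporting them as a clade.
Most parsimonious ingroup topology: ((((Haliura,Theraria),Microana),Ophiinus),Rhizites).
Ophiinus and Theraria share a more recent common ancestor with each other than either does with Rhizites, so Rhizites is the least closely related of the three.

Rhizites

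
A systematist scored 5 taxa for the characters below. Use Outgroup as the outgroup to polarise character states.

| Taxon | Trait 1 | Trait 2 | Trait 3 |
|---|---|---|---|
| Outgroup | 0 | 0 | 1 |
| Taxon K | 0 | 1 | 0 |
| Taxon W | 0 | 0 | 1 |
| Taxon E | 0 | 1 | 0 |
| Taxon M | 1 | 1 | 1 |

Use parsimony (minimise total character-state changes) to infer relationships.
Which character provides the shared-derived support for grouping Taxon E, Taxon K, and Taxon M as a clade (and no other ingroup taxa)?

Character polarity is set by the outgroup: the derived state is whichever differs from the outgroup's state, so for Trait 3 the derived state is '0', and for the remaining characters it is '1'.
Trait 1: derived state '1' in Taxon M only — an autapomorphy, so it tells us nothing about relationships among taxa.
Trait 2: derived state '1' in Taxon E, Taxon K, and Taxon M only — synapomorphy for {Taxon E, Taxon K, Taxon M}.
Trait 3: derived state '0' in Taxon E and Taxon K only — synapomorphy for {Taxon E, Taxon K}.
Most parsimonious ingroup topology: (((Taxon K,Taxon E),Taxon M),Taxon W).
The clade {Taxon E, Taxon K, Taxon M} is supported by Trait 2: its derived state '1' occurs in exactly those taxa and in no other taxon (including the outgroup).

Trait 2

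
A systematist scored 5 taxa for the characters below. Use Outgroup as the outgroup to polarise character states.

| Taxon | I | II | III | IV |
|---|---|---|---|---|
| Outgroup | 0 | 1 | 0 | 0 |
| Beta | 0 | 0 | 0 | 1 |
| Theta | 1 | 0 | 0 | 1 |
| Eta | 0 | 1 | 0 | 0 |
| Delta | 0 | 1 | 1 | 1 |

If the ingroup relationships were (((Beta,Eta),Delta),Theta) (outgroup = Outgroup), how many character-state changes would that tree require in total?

Map each character onto (((Beta,Eta),Delta),Theta) (rooted by Outgroup) and count the minimum state changes it requires (Fitch parsimony):
I: 1; II: 2; III: 1; IV: 2.
Total tree length = 6.

6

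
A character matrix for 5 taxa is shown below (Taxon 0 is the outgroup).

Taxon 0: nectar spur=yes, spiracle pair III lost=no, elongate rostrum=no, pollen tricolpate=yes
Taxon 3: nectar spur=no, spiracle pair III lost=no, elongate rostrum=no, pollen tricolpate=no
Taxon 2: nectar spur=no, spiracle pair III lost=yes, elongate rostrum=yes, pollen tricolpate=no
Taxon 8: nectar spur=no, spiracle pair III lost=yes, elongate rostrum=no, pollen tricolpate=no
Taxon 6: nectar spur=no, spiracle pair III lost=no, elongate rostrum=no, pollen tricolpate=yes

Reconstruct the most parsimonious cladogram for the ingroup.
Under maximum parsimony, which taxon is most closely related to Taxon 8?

Character polarity is set by the outgroup: the derived state is whichever differs from the outgroup's state, so for nectar spur, pollen tricolpate the derived state is 'no', and for the remaining characters it is 'yes'.
nectar spur (derived state 'no') is shared by all ingroup taxa — unites the whole ingroup.
spiracle pair III lost (derived state 'yes') is shared by Taxon 2 and Taxon 8 — a synapomorphy uniting that clade.
elongate rostrum: derived state 'yes' in Taxon 2 only — an autapomorphy, so it tells us nothing about relationships among taxa.
pollen tricolpate (derived state 'no') is shared by Taxon 2, Taxon 3, and Taxon 8 — a synapomorphy uniting that clade.
Most parsimonious ingroup topology: ((Taxon 3,(Taxon 2,Taxon 8)),Taxon 6).
Taxon 8 and Taxon 2 form a cherry on this tree, so they are sister taxa.

Taxon 2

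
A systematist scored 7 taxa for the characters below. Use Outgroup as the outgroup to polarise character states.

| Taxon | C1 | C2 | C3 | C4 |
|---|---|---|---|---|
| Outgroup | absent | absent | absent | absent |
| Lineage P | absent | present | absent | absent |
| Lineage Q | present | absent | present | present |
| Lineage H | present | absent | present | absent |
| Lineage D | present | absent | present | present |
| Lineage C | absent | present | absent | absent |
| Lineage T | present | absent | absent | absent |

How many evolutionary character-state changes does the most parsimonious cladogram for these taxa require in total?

4

The outgroup has state 'absent' for every character, so 'present' is the derived state throughout.
Only Lineage D, Lineage H, Lineage Q, and Lineage T show the derived state 'present' for C1, supporting them as a clade.
C2 (derived state 'present') is shared by Lineage C and Lineage P — a synapomorphy uniting that clade.
C3 (derived state 'present') is shared by Lineage D, Lineage H, and Lineage Q — a synapomorphy uniting that clade.
C4: derived state 'present' in Lineage D and Lineage Q only — synapomorphy for {Lineage D, Lineage Q}.
Most parsimonious ingroup topology: ((Lineage P,Lineage C),(((Lineage Q,Lineage D),Lineage H),Lineage T)).
Changes per character on this tree: C1: 1; C2: 1; C3: 1; C4: 1.
Total = 4.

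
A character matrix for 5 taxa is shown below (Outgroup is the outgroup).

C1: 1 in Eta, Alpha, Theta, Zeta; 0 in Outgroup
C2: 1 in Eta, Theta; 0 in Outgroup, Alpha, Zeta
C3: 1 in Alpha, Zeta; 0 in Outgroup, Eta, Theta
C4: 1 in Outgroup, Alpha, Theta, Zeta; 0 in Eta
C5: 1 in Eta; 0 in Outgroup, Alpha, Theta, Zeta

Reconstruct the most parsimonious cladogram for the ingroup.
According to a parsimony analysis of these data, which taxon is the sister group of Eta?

Character polarity is set by the outgroup: the derived state is whichever differs from the outgroup's state, so for C4 the derived state is '0', and for the remaining characters it is '1'.
C1 (derived state '1') is shared by all ingroup taxa — unites the whole ingroup.
C2: derived state '1' in Eta and Theta only — synapomorphy for {Eta, Theta}.
C3: derived state '1' in Alpha and Zeta only — synapomorphy for {Alpha, Zeta}.
C4 (derived state '0') is unique to Eta (autapomorphy; uninformative for grouping).
C5: derived state '1' in Eta only — an autapomorphy, so it tells us nothing about relationships among taxa.
Most parsimonious ingroup topology: ((Eta,Theta),(Alpha,Zeta)).
Eta and Theta form a cherry on this tree, so they are sister taxa.

Theta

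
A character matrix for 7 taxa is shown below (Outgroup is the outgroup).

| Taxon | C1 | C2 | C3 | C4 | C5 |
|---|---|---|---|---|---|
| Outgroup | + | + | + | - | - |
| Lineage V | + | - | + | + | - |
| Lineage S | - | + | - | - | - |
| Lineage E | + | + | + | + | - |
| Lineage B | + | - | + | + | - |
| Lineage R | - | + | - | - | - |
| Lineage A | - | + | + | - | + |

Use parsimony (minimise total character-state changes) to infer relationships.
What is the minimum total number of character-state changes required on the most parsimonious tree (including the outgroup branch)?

Character polarity is set by the outgroup: the derived state is whichever differs from the outgroup's state, so for C1, C2, C3 the derived state is '-', and for the remaining characters it is '+'.
C1: derived state '-' in Lineage A, Lineage R, and Lineage S only — synapomorphy for {Lineage A, Lineage R, Lineage S}.
C2 (derived state '-') is shared by Lineage B and Lineage V — a synapomorphy uniting that clade.
C3 (derived state '-') is shared by Lineage R and Lineage S — a synapomorphy uniting that clade.
C4 (derived state '+') is shared by Lineage B, Lineage E, and Lineage V — a synapomorphy uniting that clade.
C5: derived state '+' in Lineage A only — an autapomorphy, so it tells us nothing about relationships among taxa.
Most parsimonious ingroup topology: (((Lineage V,Lineage B),Lineage E),((Lineage S,Lineage R),Lineage A)).
Changes per character on this tree: C1: 1; C2: 1; C3: 1; C4: 1; C5: 1.
Total = 5.

5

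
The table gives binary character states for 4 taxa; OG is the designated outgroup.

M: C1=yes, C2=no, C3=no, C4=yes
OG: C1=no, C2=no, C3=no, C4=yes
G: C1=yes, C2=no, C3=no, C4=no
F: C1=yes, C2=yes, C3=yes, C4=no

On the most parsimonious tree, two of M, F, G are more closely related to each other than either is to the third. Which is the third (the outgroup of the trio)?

Character polarity is set by the outgroup: the derived state is whichever differs from the outgroup's state, so for C4 the derived state is 'no', and for the remaining characters it is 'yes'.
C1 (derived state 'yes') is shared by all ingroup taxa — unites the whole ingroup.
C2: derived state 'yes' in F only — an autapomorphy, so it tells us nothing about relationships among taxa.
C3 (derived state 'yes') is unique to F (autapomorphy; uninformative for grouping).
C4 (derived state 'no') is shared by F and G — a synapomorphy uniting that clade.
Most parsimonious ingroup topology: (M,(F,G)).
G and F share a more recent common ancestor with each other than either does with M, so M is the least closely related of the three.

M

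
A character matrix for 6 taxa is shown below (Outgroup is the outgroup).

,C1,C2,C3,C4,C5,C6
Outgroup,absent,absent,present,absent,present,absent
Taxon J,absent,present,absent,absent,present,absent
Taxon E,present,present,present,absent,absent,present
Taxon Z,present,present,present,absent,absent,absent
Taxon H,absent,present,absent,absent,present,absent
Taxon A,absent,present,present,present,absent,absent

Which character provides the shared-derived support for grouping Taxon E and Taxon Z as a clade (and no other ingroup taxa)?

C1

Character polarity is set by the outgroup: the derived state is whichever differs from the outgroup's state, so for C3, C5 the derived state is 'absent', and for the remaining characters it is 'present'.
Only Taxon E and Taxon Z show the derived state 'present' for C1, supporting them as a clade.
All ingroup taxa share the derived state 'present' for C2; it defines the ingroup but does not resolve relationships within it.
C3 (derived state 'absent') is shared by Taxon H and Taxon J — a synapomorphy uniting that clade.
C4: derived state 'present' in Taxon A only — an autapomorphy, so it tells us nothing about relationships among taxa.
Only Taxon A, Taxon E, and Taxon Z show the derived state 'absent' for C5, supporting them as a clade.
C6 (derived state 'present') is unique to Taxon E (autapomorphy; uninformative for grouping).
Most parsimonious ingroup topology: ((Taxon J,Taxon H),((Taxon E,Taxon Z),Taxon A)).
The clade {Taxon E, Taxon Z} is supported by C1: its derived state 'present' occurs in exactly those taxa and in no other taxon (including the outgroup).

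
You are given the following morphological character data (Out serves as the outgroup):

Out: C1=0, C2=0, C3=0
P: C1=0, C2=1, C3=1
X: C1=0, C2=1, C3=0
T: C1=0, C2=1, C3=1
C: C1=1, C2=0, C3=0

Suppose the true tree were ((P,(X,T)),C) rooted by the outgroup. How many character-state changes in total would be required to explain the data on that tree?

Map each character onto ((P,(X,T)),C) (rooted by Out) and count the minimum state changes it requires (Fitch parsimony):
C1: 1; C2: 1; C3: 2.
Total tree length = 4.

4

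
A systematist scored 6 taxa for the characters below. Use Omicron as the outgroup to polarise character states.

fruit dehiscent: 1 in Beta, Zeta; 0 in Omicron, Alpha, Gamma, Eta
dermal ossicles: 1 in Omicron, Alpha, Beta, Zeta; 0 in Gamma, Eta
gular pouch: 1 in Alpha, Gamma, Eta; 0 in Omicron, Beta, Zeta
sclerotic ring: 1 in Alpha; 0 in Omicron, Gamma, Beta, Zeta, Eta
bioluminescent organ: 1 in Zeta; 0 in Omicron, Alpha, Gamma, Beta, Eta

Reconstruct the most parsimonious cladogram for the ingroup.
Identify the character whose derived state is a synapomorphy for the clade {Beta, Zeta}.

Character polarity is set by the outgroup: the derived state is whichever differs from the outgroup's state, so for dermal ossicles the derived state is '0', and for the remaining characters it is '1'.
fruit dehiscent: derived state '1' in Beta and Zeta only — synapomorphy for {Beta, Zeta}.
Only Eta and Gamma show the derived state '0' for dermal ossicles, supporting them as a clade.
gular pouch (derived state '1') is shared by Alpha, Eta, and Gamma — a synapomorphy uniting that clade.
sclerotic ring (derived state '1') is unique to Alpha (autapomorphy; uninformative for grouping).
bioluminescent organ (derived state '1') is unique to Zeta (autapomorphy; uninformative for grouping).
Most parsimonious ingroup topology: ((Alpha,(Gamma,Eta)),(Beta,Zeta)).
The clade {Beta, Zeta} is supported by fruit dehiscent: its derived state '1' occurs in exactly those taxa and in no other taxon (including the outgroup).

fruit dehiscent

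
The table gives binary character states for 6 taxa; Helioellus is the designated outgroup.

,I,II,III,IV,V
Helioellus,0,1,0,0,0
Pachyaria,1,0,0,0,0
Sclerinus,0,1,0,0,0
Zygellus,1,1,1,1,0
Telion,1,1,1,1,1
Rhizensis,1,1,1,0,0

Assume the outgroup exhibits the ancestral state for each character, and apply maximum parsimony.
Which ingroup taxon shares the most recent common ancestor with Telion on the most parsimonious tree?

Zygellus

Character polarity is set by the outgroup: the derived state is whichever differs from the outgroup's state, so for II the derived state is '0', and for the remaining characters it is '1'.
I (derived state '1') is shared by Pachyaria, Rhizensis, Telion, and Zygellus — a synapomorphy uniting that clade.
II: derived state '0' in Pachyaria only — an autapomorphy, so it tells us nothing about relationships among taxa.
III (derived state '1') is shared by Rhizensis, Telion, and Zygellus — a synapomorphy uniting that clade.
Only Telion and Zygellus show the derived state '1' for IV, supporting them as a clade.
V: derived state '1' in Telion only — an autapomorphy, so it tells us nothing about relationships among taxa.
Most parsimonious ingroup topology: ((Pachyaria,((Zygellus,Telion),Rhizensis)),Sclerinus).
Telion and Zygellus form a cherry on this tree, so they are sister taxa.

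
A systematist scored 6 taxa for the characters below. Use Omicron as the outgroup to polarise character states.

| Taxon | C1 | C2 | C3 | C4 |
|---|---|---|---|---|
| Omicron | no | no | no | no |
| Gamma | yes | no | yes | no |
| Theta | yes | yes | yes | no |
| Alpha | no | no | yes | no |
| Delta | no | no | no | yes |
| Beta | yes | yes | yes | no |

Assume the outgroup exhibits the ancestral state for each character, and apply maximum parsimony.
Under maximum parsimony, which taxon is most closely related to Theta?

Beta

The outgroup has state 'no' for every character, so 'yes' is the derived state throughout.
Only Beta, Gamma, and Theta show the derived state 'yes' for C1, supporting them as a clade.
C2 (derived state 'yes') is shared by Beta and Theta — a synapomorphy uniting that clade.
Only Alpha, Beta, Gamma, and Theta show the derived state 'yes' for C3, supporting them as a clade.
C4: derived state 'yes' in Delta only — an autapomorphy, so it tells us nothing about relationships among taxa.
Most parsimonious ingroup topology: (Delta,(((Beta,Theta),Gamma),Alpha)).
Theta and Beta form a cherry on this tree, so they are sister taxa.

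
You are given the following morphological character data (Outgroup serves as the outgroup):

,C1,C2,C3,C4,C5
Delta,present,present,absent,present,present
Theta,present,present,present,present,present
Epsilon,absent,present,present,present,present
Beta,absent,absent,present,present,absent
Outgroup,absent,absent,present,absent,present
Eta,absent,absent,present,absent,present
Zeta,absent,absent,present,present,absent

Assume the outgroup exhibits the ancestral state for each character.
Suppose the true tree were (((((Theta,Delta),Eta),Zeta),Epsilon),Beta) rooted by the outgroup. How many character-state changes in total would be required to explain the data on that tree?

Map each character onto (((((Theta,Delta),Eta),Zeta),Epsilon),Beta) (rooted by Outgroup) and count the minimum state changes it requires (Fitch parsimony):
C1: 1; C2: 2; C3: 1; C4: 2; C5: 2.
Total tree length = 8.

8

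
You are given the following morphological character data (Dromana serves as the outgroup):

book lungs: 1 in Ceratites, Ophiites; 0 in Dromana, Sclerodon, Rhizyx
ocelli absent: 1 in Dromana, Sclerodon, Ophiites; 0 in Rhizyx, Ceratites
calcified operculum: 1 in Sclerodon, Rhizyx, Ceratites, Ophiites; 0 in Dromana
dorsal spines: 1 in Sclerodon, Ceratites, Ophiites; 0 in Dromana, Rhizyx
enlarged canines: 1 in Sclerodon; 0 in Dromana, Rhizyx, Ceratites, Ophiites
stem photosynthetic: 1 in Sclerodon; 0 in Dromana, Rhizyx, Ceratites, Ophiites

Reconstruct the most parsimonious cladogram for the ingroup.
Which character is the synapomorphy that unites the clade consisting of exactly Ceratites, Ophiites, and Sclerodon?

dorsal spines

Character polarity is set by the outgroup: the derived state is whichever differs from the outgroup's state, so for ocelli absent the derived state is '0', and for the remaining characters it is '1'.
book lungs: derived state '1' in Ceratites and Ophiites only — synapomorphy for {Ceratites, Ophiites}.
ocelli absent groups Ceratites and Rhizyx, which is incompatible with the clades supported by the remaining characters; treating it as convergent (homoplasy) costs fewer steps than any alternative tree.
All ingroup taxa share the derived state '1' for calcified operculum; it defines the ingroup but does not resolve relationships within it.
dorsal spines: derived state '1' in Ceratites, Ophiites, and Sclerodon only — synapomorphy for {Ceratites, Ophiites, Sclerodon}.
enlarged canines: derived state '1' in Sclerodon only — an autapomorphy, so it tells us nothing about relationships among taxa.
stem photosynthetic: derived state '1' in Sclerodon only — an autapomorphy, so it tells us nothing about relationships among taxa.
Most parsimonious ingroup topology: ((Sclerodon,(Ceratites,Ophiites)),Rhizyx).
The clade {Ceratites, Ophiites, Sclerodon} is supported by dorsal spines: its derived state '1' occurs in exactly those taxa and in no other taxon (including the outgroup).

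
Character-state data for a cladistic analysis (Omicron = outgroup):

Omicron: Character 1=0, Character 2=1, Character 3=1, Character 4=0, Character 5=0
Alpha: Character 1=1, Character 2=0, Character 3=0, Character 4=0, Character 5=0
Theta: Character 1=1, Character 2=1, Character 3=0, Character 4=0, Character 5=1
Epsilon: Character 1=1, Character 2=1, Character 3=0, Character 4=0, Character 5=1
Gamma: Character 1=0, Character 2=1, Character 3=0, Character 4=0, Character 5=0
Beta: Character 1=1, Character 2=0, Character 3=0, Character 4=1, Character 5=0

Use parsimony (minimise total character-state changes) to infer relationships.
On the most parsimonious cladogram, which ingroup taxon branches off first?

Gamma

Character polarity is set by the outgroup: the derived state is whichever differs from the outgroup's state, so for Character 2, Character 3 the derived state is '0', and for the remaining characters it is '1'.
Only Alpha, Beta, Epsilon, and Theta show the derived state '1' for Character 1, supporting them as a clade.
Character 2: derived state '0' in Alpha and Beta only — synapomorphy for {Alpha, Beta}.
Character 3 (derived state '0') is shared by all ingroup taxa — unites the whole ingroup.
Character 4: derived state '1' in Beta only — an autapomorphy, so it tells us nothing about relationships among taxa.
Character 5: derived state '1' in Epsilon and Theta only — synapomorphy for {Epsilon, Theta}.
Most parsimonious ingroup topology: (((Alpha,Beta),(Theta,Epsilon)),Gamma).
Gamma is sister to the clade containing all other ingroup taxa, so it is the earliest-diverging (most basal) ingroup lineage.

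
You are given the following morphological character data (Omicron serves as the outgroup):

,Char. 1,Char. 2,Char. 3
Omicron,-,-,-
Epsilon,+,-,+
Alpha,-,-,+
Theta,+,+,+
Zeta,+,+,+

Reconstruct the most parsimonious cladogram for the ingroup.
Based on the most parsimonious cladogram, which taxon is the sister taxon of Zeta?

Theta

The outgroup has state '-' for every character, so '+' is the derived state throughout.
Char. 1 (derived state '+') is shared by Epsilon, Theta, and Zeta — a synapomorphy uniting that clade.
Char. 2: derived state '+' in Theta and Zeta only — synapomorphy for {Theta, Zeta}.
Char. 3 (derived state '+') is shared by all ingroup taxa — unites the whole ingroup.
Most parsimonious ingroup topology: ((Epsilon,(Theta,Zeta)),Alpha).
Zeta and Theta form a cherry on this tree, so they are sister taxa.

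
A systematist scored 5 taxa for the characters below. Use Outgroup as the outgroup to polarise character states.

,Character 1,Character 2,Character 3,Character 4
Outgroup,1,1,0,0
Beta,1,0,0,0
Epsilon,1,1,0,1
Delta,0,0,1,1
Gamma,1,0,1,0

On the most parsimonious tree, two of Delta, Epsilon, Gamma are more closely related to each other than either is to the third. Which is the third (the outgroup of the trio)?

Epsilon

Character polarity is set by the outgroup: the derived state is whichever differs from the outgroup's state, so for Character 1, Character 2 the derived state is '0', and for the remaining characters it is '1'.
Character 1: derived state '0' in Delta only — an autapomorphy, so it tells us nothing about relationships among taxa.
Character 2 (derived state '0') is shared by Beta, Delta, and Gamma — a synapomorphy uniting that clade.
Character 3 (derived state '1') is shared by Delta and Gamma — a synapomorphy uniting that clade.
Character 4 (state '1') occurs in Delta and Epsilon but conflicts with the nesting implied by the other characters — most parsimoniously interpreted as homoplasy.
Most parsimonious ingroup topology: ((Beta,(Delta,Gamma)),Epsilon).
Delta and Gamma share a more recent common ancestor with each other than either does with Epsilon, so Epsilon is the least closely related of the three.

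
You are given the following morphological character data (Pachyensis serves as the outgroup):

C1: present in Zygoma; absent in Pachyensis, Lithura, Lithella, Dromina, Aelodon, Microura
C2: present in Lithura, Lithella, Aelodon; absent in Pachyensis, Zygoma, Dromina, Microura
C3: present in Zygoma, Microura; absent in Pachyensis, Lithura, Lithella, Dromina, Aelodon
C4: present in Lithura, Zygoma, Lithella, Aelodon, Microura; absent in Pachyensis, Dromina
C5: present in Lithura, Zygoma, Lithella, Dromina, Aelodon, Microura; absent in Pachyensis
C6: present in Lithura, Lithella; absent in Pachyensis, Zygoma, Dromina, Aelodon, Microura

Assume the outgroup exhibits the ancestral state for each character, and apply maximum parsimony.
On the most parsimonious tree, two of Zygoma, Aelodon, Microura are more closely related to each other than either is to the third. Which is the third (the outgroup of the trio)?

The outgroup has state 'absent' for every character, so 'present' is the derived state throughout.
C1 (derived state 'present') is unique to Zygoma (autapomorphy; uninformative for grouping).
Only Aelodon, Lithella, and Lithura show the derived state 'present' for C2, supporting them as a clade.
Only Microura and Zygoma show the derived state 'present' for C3, supporting them as a clade.
C4 (derived state 'present') is shared by Aelodon, Lithella, Lithura, Microura, and Zygoma — a synapomorphy uniting that clade.
C5 (derived state 'present') is shared by all ingroup taxa — unites the whole ingroup.
C6 (derived state 'present') is shared by Lithella and Lithura — a synapomorphy uniting that clade.
Most parsimonious ingroup topology: ((((Lithura,Lithella),Aelodon),(Zygoma,Microura)),Dromina).
Microura and Zygoma share a more recent common ancestor with each other than either does with Aelodon, so Aelodon is the least closely related of the three.

Aelodon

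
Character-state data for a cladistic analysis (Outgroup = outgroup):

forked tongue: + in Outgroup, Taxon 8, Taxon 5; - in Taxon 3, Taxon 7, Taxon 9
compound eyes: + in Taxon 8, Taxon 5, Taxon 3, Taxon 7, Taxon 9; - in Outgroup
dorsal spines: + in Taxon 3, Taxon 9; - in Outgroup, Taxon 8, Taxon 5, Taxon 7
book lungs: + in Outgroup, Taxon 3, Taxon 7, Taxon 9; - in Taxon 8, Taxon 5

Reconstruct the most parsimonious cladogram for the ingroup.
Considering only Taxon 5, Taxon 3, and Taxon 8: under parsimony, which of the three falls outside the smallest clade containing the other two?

Character polarity is set by the outgroup: the derived state is whichever differs from the outgroup's state, so for forked tongue, book lungs the derived state is '-', and for the remaining characters it is '+'.
Only Taxon 3, Taxon 7, and Taxon 9 show the derived state '-' for forked tongue, supporting them as a clade.
compound eyes (derived state '+') is shared by all ingroup taxa — unites the whole ingroup.
dorsal spines (derived state '+') is shared by Taxon 3 and Taxon 9 — a synapomorphy uniting that clade.
book lungs: derived state '-' in Taxon 5 and Taxon 8 only — synapomorphy for {Taxon 5, Taxon 8}.
Most parsimonious ingroup topology: ((Taxon 8,Taxon 5),((Taxon 3,Taxon 9),Taxon 7)).
Taxon 8 and Taxon 5 share a more recent common ancestor with each other than either does with Taxon 3, so Taxon 3 is the least closely related of the three.

Taxon 3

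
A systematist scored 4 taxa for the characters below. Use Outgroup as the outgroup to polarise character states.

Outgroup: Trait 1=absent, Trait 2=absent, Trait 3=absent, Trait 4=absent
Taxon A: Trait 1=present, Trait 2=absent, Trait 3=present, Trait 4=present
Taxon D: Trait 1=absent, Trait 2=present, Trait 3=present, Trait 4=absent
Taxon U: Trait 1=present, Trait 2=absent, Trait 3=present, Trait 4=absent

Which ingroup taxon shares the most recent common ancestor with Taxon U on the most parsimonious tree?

Taxon A

The outgroup has state 'absent' for every character, so 'present' is the derived state throughout.
Trait 1 (derived state 'present') is shared by Taxon A and Taxon U — a synapomorphy uniting that clade.
Trait 2: derived state 'present' in Taxon D only — an autapomorphy, so it tells us nothing about relationships among taxa.
All ingroup taxa share the derived state 'present' for Trait 3; it defines the ingroup but does not resolve relationships within it.
Trait 4 (derived state 'present') is unique to Taxon A (autapomorphy; uninformative for grouping).
Most parsimonious ingroup topology: ((Taxon A,Taxon U),Taxon D).
Taxon U and Taxon A form a cherry on this tree, so they are sister taxa.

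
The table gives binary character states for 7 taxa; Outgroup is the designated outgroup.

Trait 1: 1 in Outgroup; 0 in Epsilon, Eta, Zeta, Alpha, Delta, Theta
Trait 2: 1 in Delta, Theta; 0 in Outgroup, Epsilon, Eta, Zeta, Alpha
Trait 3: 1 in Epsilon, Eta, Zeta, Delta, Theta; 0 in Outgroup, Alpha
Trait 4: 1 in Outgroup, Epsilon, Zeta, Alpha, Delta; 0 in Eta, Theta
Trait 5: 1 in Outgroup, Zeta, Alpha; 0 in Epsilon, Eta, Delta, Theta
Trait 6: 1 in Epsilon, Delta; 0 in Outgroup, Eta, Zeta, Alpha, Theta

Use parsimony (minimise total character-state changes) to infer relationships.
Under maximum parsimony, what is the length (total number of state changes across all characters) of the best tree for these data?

Character polarity is set by the outgroup: the derived state is whichever differs from the outgroup's state, so for Trait 1, Trait 4, Trait 5 the derived state is '0', and for the remaining characters it is '1'.
All ingroup taxa share the derived state '0' for Trait 1; it defines the ingroup but does not resolve relationships within it.
Trait 2 groups Delta and Theta, which is incompatible with the clades supported by the remaining characters; treating it as convergent (homoplasy) costs fewer steps than any alternative tree.
Only Delta, Epsilon, Eta, Theta, and Zeta show the derived state '1' for Trait 3, supporting them as a clade.
Trait 4 (derived state '0') is shared by Eta and Theta — a synapomorphy uniting that clade.
Trait 5: derived state '0' in Delta, Epsilon, Eta, and Theta only — synapomorphy for {Delta, Epsilon, Eta, Theta}.
Only Delta and Epsilon show the derived state '1' for Trait 6, supporting them as a clade.
Most parsimonious ingroup topology: ((((Epsilon,Delta),(Eta,Theta)),Zeta),Alpha).
Changes per character on this tree: Trait 1: 1; Trait 2: 2; Trait 3: 1; Trait 4: 1; Trait 5: 1; Trait 6: 1.
Total = 7.

7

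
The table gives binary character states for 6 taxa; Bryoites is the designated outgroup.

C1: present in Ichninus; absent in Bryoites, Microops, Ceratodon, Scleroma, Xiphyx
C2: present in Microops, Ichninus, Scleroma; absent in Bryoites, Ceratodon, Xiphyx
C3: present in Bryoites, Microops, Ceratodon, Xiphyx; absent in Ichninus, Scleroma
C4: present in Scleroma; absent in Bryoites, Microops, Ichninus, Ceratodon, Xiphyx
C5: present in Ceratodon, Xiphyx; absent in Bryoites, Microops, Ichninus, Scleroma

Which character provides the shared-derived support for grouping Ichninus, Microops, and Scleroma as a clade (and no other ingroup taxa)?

Character polarity is set by the outgroup: the derived state is whichever differs from the outgroup's state, so for C3 the derived state is 'absent', and for the remaining characters it is 'present'.
C1 (derived state 'present') is unique to Ichninus (autapomorphy; uninformative for grouping).
C2: derived state 'present' in Ichninus, Microops, and Scleroma only — synapomorphy for {Ichninus, Microops, Scleroma}.
C3 (derived state 'absent') is shared by Ichninus and Scleroma — a synapomorphy uniting that clade.
C4 (derived state 'present') is unique to Scleroma (autapomorphy; uninformative for grouping).
C5 (derived state 'present') is shared by Ceratodon and Xiphyx — a synapomorphy uniting that clade.
Most parsimonious ingroup topology: ((Microops,(Ichninus,Scleroma)),(Xiphyx,Ceratodon)).
The clade {Ichninus, Microops, Scleroma} is supported by C2: its derived state 'present' occurs in exactly those taxa and in no other taxon (including the outgroup).

C2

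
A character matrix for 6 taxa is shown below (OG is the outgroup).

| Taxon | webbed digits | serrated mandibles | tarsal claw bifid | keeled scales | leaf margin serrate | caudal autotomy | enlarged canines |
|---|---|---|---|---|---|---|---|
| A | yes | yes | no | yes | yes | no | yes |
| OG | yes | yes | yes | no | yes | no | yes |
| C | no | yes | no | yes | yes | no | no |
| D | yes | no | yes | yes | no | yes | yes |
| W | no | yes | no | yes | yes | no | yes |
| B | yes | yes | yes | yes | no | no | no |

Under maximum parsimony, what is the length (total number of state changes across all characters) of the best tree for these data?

Character polarity is set by the outgroup: the derived state is whichever differs from the outgroup's state, so for webbed digits, serrated mandibles, tarsal claw bifid, leaf margin serrate, enlarged canines the derived state is 'no', and for the remaining characters it is 'yes'.
webbed digits: derived state 'no' in C and W only — synapomorphy for {C, W}.
serrated mandibles (derived state 'no') is unique to D (autapomorphy; uninformative for grouping).
tarsal claw bifid: derived state 'no' in A, C, and W only — synapomorphy for {A, C, W}.
All ingroup taxa share the derived state 'yes' for keeled scales; it defines the ingroup but does not resolve relationships within it.
Only B and D show the derived state 'no' for leaf margin serrate, supporting them as a clade.
caudal autotomy (derived state 'yes') is unique to D (autapomorphy; uninformative for grouping).
enlarged canines groups B and C, which is incompatible with the clades supported by the remaining characters; treating it as convergent (homoplasy) costs fewer steps than any alternative tree.
Most parsimonious ingroup topology: ((D,B),((C,W),A)).
Changes per character on this tree: webbed digits: 1; serrated mandibles: 1; tarsal claw bifid: 1; keeled scales: 1; leaf margin serrate: 1; caudal autotomy: 1; enlarged canines: 2.
Total = 8.

8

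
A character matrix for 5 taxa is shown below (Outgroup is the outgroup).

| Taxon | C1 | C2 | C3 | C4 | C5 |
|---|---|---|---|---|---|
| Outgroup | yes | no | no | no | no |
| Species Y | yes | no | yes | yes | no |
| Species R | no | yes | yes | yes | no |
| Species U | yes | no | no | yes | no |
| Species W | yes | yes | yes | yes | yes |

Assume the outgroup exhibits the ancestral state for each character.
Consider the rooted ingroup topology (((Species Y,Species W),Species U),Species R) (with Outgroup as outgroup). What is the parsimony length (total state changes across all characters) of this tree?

7

Map each character onto (((Species Y,Species W),Species U),Species R) (rooted by Outgroup) and count the minimum state changes it requires (Fitch parsimony):
C1: 1; C2: 2; C3: 2; C4: 1; C5: 1.
Total tree length = 7.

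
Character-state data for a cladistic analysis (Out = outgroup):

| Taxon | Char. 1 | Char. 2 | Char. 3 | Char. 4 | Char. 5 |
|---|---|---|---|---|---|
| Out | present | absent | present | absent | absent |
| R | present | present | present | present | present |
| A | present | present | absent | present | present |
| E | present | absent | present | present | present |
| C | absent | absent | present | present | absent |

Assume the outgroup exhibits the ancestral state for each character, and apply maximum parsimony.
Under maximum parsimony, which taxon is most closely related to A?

R

Character polarity is set by the outgroup: the derived state is whichever differs from the outgroup's state, so for Char. 1, Char. 3 the derived state is 'absent', and for the remaining characters it is 'present'.
Char. 1: derived state 'absent' in C only — an autapomorphy, so it tells us nothing about relationships among taxa.
Only A and R show the derived state 'present' for Char. 2, supporting them as a clade.
Char. 3: derived state 'absent' in A only — an autapomorphy, so it tells us nothing about relationships among taxa.
Char. 4 (derived state 'present') is shared by all ingroup taxa — unites the whole ingroup.
Char. 5 (derived state 'present') is shared by A, E, and R — a synapomorphy uniting that clade.
Most parsimonious ingroup topology: (((R,A),E),C).
A and R form a cherry on this tree, so they are sister taxa.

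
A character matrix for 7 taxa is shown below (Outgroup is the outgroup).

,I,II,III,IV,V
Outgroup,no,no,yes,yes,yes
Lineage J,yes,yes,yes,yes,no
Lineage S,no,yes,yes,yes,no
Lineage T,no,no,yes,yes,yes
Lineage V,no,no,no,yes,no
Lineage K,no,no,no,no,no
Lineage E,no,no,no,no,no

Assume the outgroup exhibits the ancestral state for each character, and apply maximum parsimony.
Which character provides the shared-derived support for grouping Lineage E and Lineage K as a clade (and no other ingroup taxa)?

IV

Character polarity is set by the outgroup: the derived state is whichever differs from the outgroup's state, so for III, IV, V the derived state is 'no', and for the remaining characters it is 'yes'.
I: derived state 'yes' in Lineage J only — an autapomorphy, so it tells us nothing about relationships among taxa.
Only Lineage J and Lineage S show the derived state 'yes' for II, supporting them as a clade.
Only Lineage E, Lineage K, and Lineage V show the derived state 'no' for III, supporting them as a clade.
Only Lineage E and Lineage K show the derived state 'no' for IV, supporting them as a clade.
V (derived state 'no') is shared by Lineage E, Lineage J, Lineage K, Lineage S, and Lineage V — a synapomorphy uniting that clade.
Most parsimonious ingroup topology: (((Lineage J,Lineage S),(Lineage V,(Lineage K,Lineage E))),Lineage T).
The clade {Lineage E, Lineage K} is supported by IV: its derived state 'no' occurs in exactly those taxa and in no other taxon (including the outgroup).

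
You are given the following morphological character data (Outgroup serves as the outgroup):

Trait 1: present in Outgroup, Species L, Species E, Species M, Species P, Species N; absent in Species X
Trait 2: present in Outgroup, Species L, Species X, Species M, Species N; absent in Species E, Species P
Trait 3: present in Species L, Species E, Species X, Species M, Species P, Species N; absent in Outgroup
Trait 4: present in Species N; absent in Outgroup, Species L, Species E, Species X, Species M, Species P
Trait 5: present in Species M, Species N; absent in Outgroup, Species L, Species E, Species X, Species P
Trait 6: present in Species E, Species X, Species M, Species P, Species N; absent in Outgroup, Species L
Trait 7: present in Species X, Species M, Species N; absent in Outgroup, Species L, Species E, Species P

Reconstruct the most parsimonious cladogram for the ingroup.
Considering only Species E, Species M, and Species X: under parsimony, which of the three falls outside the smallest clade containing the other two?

Species E

Character polarity is set by the outgroup: the derived state is whichever differs from the outgroup's state, so for Trait 1, Trait 2 the derived state is 'absent', and for the remaining characters it is 'present'.
Trait 1 (derived state 'absent') is unique to Species X (autapomorphy; uninformative for grouping).
Trait 2 (derived state 'absent') is shared by Species E and Species P — a synapomorphy uniting that clade.
Trait 3 (derived state 'present') is shared by all ingroup taxa — unites the whole ingroup.
Trait 4: derived state 'present' in Species N only — an autapomorphy, so it tells us nothing about relationships among taxa.
Trait 5 (derived state 'present') is shared by Species M and Species N — a synapomorphy uniting that clade.
Trait 6 (derived state 'present') is shared by Species E, Species M, Species N, Species P, and Species X — a synapomorphy uniting that clade.
Trait 7: derived state 'present' in Species M, Species N, and Species X only — synapomorphy for {Species M, Species N, Species X}.
Most parsimonious ingroup topology: (Species L,((Species E,Species P),(Species X,(Species M,Species N)))).
Species X and Species M share a more recent common ancestor with each other than either does with Species E, so Species E is the least closely related of the three.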